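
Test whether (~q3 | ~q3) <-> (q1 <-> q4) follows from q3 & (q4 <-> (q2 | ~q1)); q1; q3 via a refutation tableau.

No

Initial set: {T (q3 & (q4 <-> (q2 | ~q1))); T q1; T q3; F ((~q3 | ~q3) <-> (q1 <-> q4))}.
T (q3 & (q4 <-> (q2 | ~q1))): α-rule — add T q3, T (q4 <-> (q2 | ~q1)).
F ((~q3 | ~q3) <-> (q1 <-> q4)): β-rule — branch into T (~q3 | ~q3), F (q1 <-> q4)  //  F (~q3 | ~q3), T (q1 <-> q4).
  branch 1 (add T (~q3 | ~q3), F (q1 <-> q4)):
    T (q4 <-> (q2 | ~q1)): β-rule — branch into T q4, T (q2 | ~q1)  //  F q4, F (q2 | ~q1).
      branch 1.1 (add T q4, T (q2 | ~q1)):
        T (~q3 | ~q3): β-rule — branch into T ~q3  //  T ~q3.
          branch 1.1.1 (add T ~q3):
            × closes — contains both q3 and ~q3.
          branch 1.1.2 (add T ~q3):
            × closes — contains both q3 and ~q3.
      branch 1.2 (add F q4, F (q2 | ~q1)):
        F (q2 | ~q1): α-rule — add F q2, F ~q1.
        T (~q3 | ~q3): β-rule — branch into T ~q3  //  T ~q3.
          branch 1.2.1 (add T ~q3):
            × closes — contains both q3 and ~q3.
          branch 1.2.2 (add T ~q3):
            × closes — contains both q3 and ~q3.
  branch 2 (add F (~q3 | ~q3), T (q1 <-> q4)):
    F (~q3 | ~q3): α-rule — add F ~q3, F ~q3.
    T (q4 <-> (q2 | ~q1)): β-rule — branch into T q4, T (q2 | ~q1)  //  F q4, F (q2 | ~q1).
      branch 2.1 (add T q4, T (q2 | ~q1)):
        T (q1 <-> q4): β-rule — branch into T q1, T q4  //  F q1, F q4.
          branch 2.1.1 (add T q1, T q4):
            T (q2 | ~q1): β-rule — branch into T q2  //  T ~q1.
              branch 2.1.1.1 (add T q2):
                ○ open, literals {q1=T, q2=T, q3=T, q4=T}.
              branch 2.1.1.2 (add T ~q1):
                × closes — contains both q1 and ~q1.
          branch 2.1.2 (add F q1, F q4):
            × closes — contains both q1 and ~q1.
      branch 2.2 (add F q4, F (q2 | ~q1)):
        F (q2 | ~q1): α-rule — add F q2, F ~q1.
        T (q1 <-> q4): β-rule — branch into T q1, T q4  //  F q1, F q4.
          branch 2.2.1 (add T q1, T q4):
            × closes — contains both q4 and ~q4.
          branch 2.2.2 (add F q1, F q4):
            × closes — contains both q1 and ~q1.
8 branches closed, 1 open.
An open branch gives a countermodel: q1=T, q2=T, q3=T, q4=T (unmentioned atoms arbitrary); the premises hold there but the conclusion fails.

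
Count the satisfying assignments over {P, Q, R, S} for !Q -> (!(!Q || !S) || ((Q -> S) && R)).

12

Initial set: {(!Q -> (!(!Q || !S) || ((Q -> S) && R)))}.
(!Q -> (!(!Q || !S) || ((Q -> S) && R))): β-rule — branch into !!Q  //  (!(!Q || !S) || ((Q -> S) && R)).
  branch 1 (add !!Q):
    ○ open, literals {Q=true}.
  branch 2 (add (!(!Q || !S) || ((Q -> S) && R))):
    (!(!Q || !S) || ((Q -> S) && R)): β-rule — branch into !(!Q || !S)  //  ((Q -> S) && R).
      branch 2.1 (add !(!Q || !S)):
        !(!Q || !S): α-rule — add !!Q, !!S.
        ○ open, literals {Q=true, S=true}.
      branch 2.2 (add ((Q -> S) && R)):
        ((Q -> S) && R): α-rule — add (Q -> S), R.
        (Q -> S): β-rule — branch into !Q  //  S.
          branch 2.2.1 (add !Q):
            ○ open, literals {Q=false, R=true}.
          branch 2.2.2 (add S):
            ○ open, literals {R=true, S=true}.
0 branches closed, 4 open.
Each open branch fixes some atoms; the unmentioned ones are free. Counting distinct full assignments: branch {Q=true} (P, R, S) contributes 8 new; branch {Q=true, S=true} (P, R) contributes 0 new; branch {Q=false, R=true} (P, S) contributes 4 new; branch {R=true, S=true} (P, Q) contributes 0 new. Total: 12.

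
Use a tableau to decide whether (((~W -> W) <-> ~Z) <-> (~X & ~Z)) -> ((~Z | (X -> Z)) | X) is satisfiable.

Satisfiable

Initial set: {T ((((~W -> W) <-> ~Z) <-> (~X & ~Z)) -> ((~Z | (X -> Z)) | X))}.
T ((((~W -> W) <-> ~Z) <-> (~X & ~Z)) -> ((~Z | (X -> Z)) | X)): β-rule — branch into F (((~W -> W) <-> ~Z) <-> (~X & ~Z))  //  T ((~Z | (X -> Z)) | X).
  branch 1 (add F (((~W -> W) <-> ~Z) <-> (~X & ~Z))):
    F (((~W -> W) <-> ~Z) <-> (~X & ~Z)): β-rule — branch into T ((~W -> W) <-> ~Z), F (~X & ~Z)  //  F ((~W -> W) <-> ~Z), T (~X & ~Z).
      branch 1.1 (add T ((~W -> W) <-> ~Z), F (~X & ~Z)):
        T ((~W -> W) <-> ~Z): β-rule — branch into T (~W -> W), T ~Z  //  F (~W -> W), F ~Z.
          branch 1.1.1 (add T (~W -> W), T ~Z):
            F (~X & ~Z): β-rule — branch into F ~X  //  F ~Z.
              branch 1.1.1.1 (add F ~X):
                T (~W -> W): β-rule — branch into F ~W  //  T W.
                  branch 1.1.1.1.1 (add F ~W):
                    ○ open, literals {W=1, X=1, Z=0}.
                  branch 1.1.1.1.2 (add T W):
                    ○ open, literals {W=1, X=1, Z=0}.
              branch 1.1.1.2 (add F ~Z):
                × closes — contains both Z and ~Z.
          branch 1.1.2 (add F (~W -> W), F ~Z):
            F (~W -> W): α-rule — add T ~W, F W.
            F (~X & ~Z): β-rule — branch into F ~X  //  F ~Z.
              branch 1.1.2.1 (add F ~X):
                ○ open, literals {W=0, X=1, Z=1}.
              branch 1.1.2.2 (add F ~Z):
                ○ open, literals {W=0, Z=1}.
      branch 1.2 (add F ((~W -> W) <-> ~Z), T (~X & ~Z)):
        T (~X & ~Z): α-rule — add T ~X, T ~Z.
        F ((~W -> W) <-> ~Z): β-rule — branch into T (~W -> W), F ~Z  //  F (~W -> W), T ~Z.
          branch 1.2.1 (add T (~W -> W), F ~Z):
            × closes — contains both Z and ~Z.
          branch 1.2.2 (add F (~W -> W), T ~Z):
            F (~W -> W): α-rule — add T ~W, F W.
            ○ open, literals {W=0, X=0, Z=0}.
  branch 2 (add T ((~Z | (X -> Z)) | X)):
    T ((~Z | (X -> Z)) | X): β-rule — branch into T (~Z | (X -> Z))  //  T X.
      branch 2.1 (add T (~Z | (X -> Z))):
        T (~Z | (X -> Z)): β-rule — branch into T ~Z  //  T (X -> Z).
          branch 2.1.1 (add T ~Z):
            ○ open, literals {Z=0}.
          branch 2.1.2 (add T (X -> Z)):
            T (X -> Z): β-rule — branch into F X  //  T Z.
              branch 2.1.2.1 (add F X):
                ○ open, literals {X=0}.
              branch 2.1.2.2 (add T Z):
                ○ open, literals {Z=1}.
      branch 2.2 (add T X):
        ○ open, literals {X=1}.
2 branches closed, 9 open.
An open branch gives a satisfying assignment: W=1, X=1, Z=0.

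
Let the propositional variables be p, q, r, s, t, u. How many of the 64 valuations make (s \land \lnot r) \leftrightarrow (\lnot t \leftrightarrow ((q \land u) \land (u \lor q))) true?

32

Initial set: {((s \land \lnot r) \leftrightarrow (\lnot t \leftrightarrow ((q \land u) \land (u \lor q))))}.
((s \land \lnot r) \leftrightarrow (\lnot t \leftrightarrow ((q \land u) \land (u \lor q)))): β-rule — branch into (s \land \lnot r), (\lnot t \leftrightarrow ((q \land u) \land (u \lor q)))  //  \lnot (s \land \lnot r), \lnot (\lnot t \leftrightarrow ((q \land u) \land (u \lor q))).
  branch 1 (add (s \land \lnot r), (\lnot t \leftrightarrow ((q \land u) \land (u \lor q)))):
    (s \land \lnot r): α-rule — add s, \lnot r.
    (\lnot t \leftrightarrow ((q \land u) \land (u \lor q))): β-rule — branch into \lnot t, ((q \land u) \land (u \lor q))  //  \lnot \lnot t, \lnot ((q \land u) \land (u \lor q)).
      branch 1.1 (add \lnot t, ((q \land u) \land (u \lor q))):
        ((q \land u) \land (u \lor q)): α-rule — add (q \land u), (u \lor q).
        (q \land u): α-rule — add q, u.
        (u \lor q): β-rule — branch into u  //  q.
          branch 1.1.1 (add u):
            ○ open, literals {q=1, r=0, s=1, t=0, u=1}.
          branch 1.1.2 (add q):
            ○ open, literals {q=1, r=0, s=1, t=0, u=1}.
      branch 1.2 (add \lnot \lnot t, \lnot ((q \land u) \land (u \lor q))):
        \lnot ((q \land u) \land (u \lor q)): β-rule — branch into \lnot (q \land u)  //  \lnot (u \lor q).
          branch 1.2.1 (add \lnot (q \land u)):
            \lnot (q \land u): β-rule — branch into \lnot q  //  \lnot u.
              branch 1.2.1.1 (add \lnot q):
                ○ open, literals {q=0, r=0, s=1, t=1}.
              branch 1.2.1.2 (add \lnot u):
                ○ open, literals {r=0, s=1, t=1, u=0}.
          branch 1.2.2 (add \lnot (u \lor q)):
            \lnot (u \lor q): α-rule — add \lnot u, \lnot q.
            ○ open, literals {q=0, r=0, s=1, t=1, u=0}.
  branch 2 (add \lnot (s \land \lnot r), \lnot (\lnot t \leftrightarrow ((q \land u) \land (u \lor q)))):
    \lnot (s \land \lnot r): β-rule — branch into \lnot s  //  \lnot \lnot r.
      branch 2.1 (add \lnot s):
        \lnot (\lnot t \leftrightarrow ((q \land u) \land (u \lor q))): β-rule — branch into \lnot t, \lnot ((q \land u) \land (u \lor q))  //  \lnot \lnot t, ((q \land u) \land (u \lor q)).
          branch 2.1.1 (add \lnot t, \lnot ((q \land u) \land (u \lor q))):
            \lnot ((q \land u) \land (u \lor q)): β-rule — branch into \lnot (q \land u)  //  \lnot (u \lor q).
              branch 2.1.1.1 (add \lnot (q \land u)):
                \lnot (q \land u): β-rule — branch into \lnot q  //  \lnot u.
                  branch 2.1.1.1.1 (add \lnot q):
                    ○ open, literals {q=0, s=0, t=0}.
                  branch 2.1.1.1.2 (add \lnot u):
                    ○ open, literals {s=0, t=0, u=0}.
              branch 2.1.1.2 (add \lnot (u \lor q)):
                \lnot (u \lor q): α-rule — add \lnot u, \lnot q.
                ○ open, literals {q=0, s=0, t=0, u=0}.
          branch 2.1.2 (add \lnot \lnot t, ((q \land u) \land (u \lor q))):
            ((q \land u) \land (u \lor q)): α-rule — add (q \land u), (u \lor q).
            (q \land u): α-rule — add q, u.
            (u \lor q): β-rule — branch into u  //  q.
              branch 2.1.2.1 (add u):
                ○ open, literals {q=1, s=0, t=1, u=1}.
              branch 2.1.2.2 (add q):
                ○ open, literals {q=1, s=0, t=1, u=1}.
      branch 2.2 (add \lnot \lnot r):
        \lnot (\lnot t \leftrightarrow ((q \land u) \land (u \lor q))): β-rule — branch into \lnot t, \lnot ((q \land u) \land (u \lor q))  //  \lnot \lnot t, ((q \land u) \land (u \lor q)).
          branch 2.2.1 (add \lnot t, \lnot ((q \land u) \land (u \lor q))):
            \lnot ((q \land u) \land (u \lor q)): β-rule — branch into \lnot (q \land u)  //  \lnot (u \lor q).
              branch 2.2.1.1 (add \lnot (q \land u)):
                \lnot (q \land u): β-rule — branch into \lnot q  //  \lnot u.
                  branch 2.2.1.1.1 (add \lnot q):
                    ○ open, literals {q=0, r=1, t=0}.
                  branch 2.2.1.1.2 (add \lnot u):
                    ○ open, literals {r=1, t=0, u=0}.
              branch 2.2.1.2 (add \lnot (u \lor q)):
                \lnot (u \lor q): α-rule — add \lnot u, \lnot q.
                ○ open, literals {q=0, r=1, t=0, u=0}.
          branch 2.2.2 (add \lnot \lnot t, ((q \land u) \land (u \lor q))):
            ((q \land u) \land (u \lor q)): α-rule — add (q \land u), (u \lor q).
            (q \land u): α-rule — add q, u.
            (u \lor q): β-rule — branch into u  //  q.
              branch 2.2.2.1 (add u):
                ○ open, literals {q=1, r=1, t=1, u=1}.
              branch 2.2.2.2 (add q):
                ○ open, literals {q=1, r=1, t=1, u=1}.
0 branches closed, 15 open.
Each open branch fixes some atoms; the unmentioned ones are free. Counting distinct full assignments: branch {q=1, r=0, s=1, t=0, u=1} (p) contributes 2 new; branch {q=1, r=0, s=1, t=0, u=1} (p) contributes 0 new; branch {q=0, r=0, s=1, t=1} (p, u) contributes 4 new; branch {r=0, s=1, t=1, u=0} (p, q) contributes 2 new; branch {q=0, r=0, s=1, t=1, u=0} (p) contributes 0 new; branch {q=0, s=0, t=0} (p, r, u) contributes 8 new; branch {s=0, t=0, u=0} (p, q, r) contributes 4 new; branch {q=0, s=0, t=0, u=0} (p, r) contributes 0 new; branch {q=1, s=0, t=1, u=1} (p, r) contributes 4 new; branch {q=1, s=0, t=1, u=1} (p, r) contributes 0 new; branch {q=0, r=1, t=0} (p, s, u) contributes 4 new; branch {r=1, t=0, u=0} (p, q, s) contributes 2 new; branch {q=0, r=1, t=0, u=0} (p, s) contributes 0 new; branch {q=1, r=1, t=1, u=1} (p, s) contributes 2 new; branch {q=1, r=1, t=1, u=1} (p, s) contributes 0 new. Total: 32.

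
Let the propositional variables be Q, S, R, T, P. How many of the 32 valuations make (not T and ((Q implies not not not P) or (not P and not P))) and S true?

Initial set: {T ((not T and ((Q implies not not not P) or (not P and not P))) and S)}.
T ((not T and ((Q implies not not not P) or (not P and not P))) and S): α-rule — add T (not T and ((Q implies not not not P) or (not P and not P))), T S.
T (not T and ((Q implies not not not P) or (not P and not P))): α-rule — add T not T, T ((Q implies not not not P) or (not P and not P)).
T ((Q implies not not not P) or (not P and not P)): β-rule — branch into T (Q implies not not not P)  //  T (not P and not P).
  branch 1 (add T (Q implies not not not P)):
    T (Q implies not not not P): β-rule — branch into F Q  //  T not not not P.
      branch 1.1 (add F Q):
        ○ open, literals {Q=0, S=1, T=0}.
      branch 1.2 (add T not not not P):
        T not not not P: drop double negation, giving T not P.
        ○ open, literals {P=0, S=1, T=0}.
  branch 2 (add T (not P and not P)):
    T (not P and not P): α-rule — add T not P, T not P.
    ○ open, literals {P=0, S=1, T=0}.
0 branches closed, 3 open.
Each open branch fixes some atoms; the unmentioned ones are free. Counting distinct full assignments: branch {Q=0, S=1, T=0} (R, P) contributes 4 new; branch {P=0, S=1, T=0} (Q, R) contributes 2 new; branch {P=0, S=1, T=0} (Q, R) contributes 0 new. Total: 6.

6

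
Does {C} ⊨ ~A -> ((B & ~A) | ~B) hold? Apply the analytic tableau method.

Yes

Initial set: {C; ~(~A -> ((B & ~A) | ~B))}.
~(~A -> ((B & ~A) | ~B)): α-rule — add ~A, ~((B & ~A) | ~B).
~((B & ~A) | ~B): α-rule — add ~(B & ~A), ~~B.
~(B & ~A): β-rule — branch into ~B  //  ~~A.
  branch 1 (add ~B):
    × closes — contains both B and ~B.
  branch 2 (add ~~A):
    × closes — contains both A and ~A.
All 2 branches close.
Every branch closed, so the premises entail the conclusion.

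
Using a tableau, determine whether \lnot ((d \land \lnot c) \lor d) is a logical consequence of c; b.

Initial set: {T c; T b; F \lnot ((d \land \lnot c) \lor d)}.
F \lnot ((d \land \lnot c) \lor d): β-rule — branch into T (d \land \lnot c)  //  T d.
  branch 1 (add T (d \land \lnot c)):
    T (d \land \lnot c): α-rule — add T d, T \lnot c.
    × closes — contains both c and \lnot c.
  branch 2 (add T d):
    ○ open, literals {b=1, c=1, d=1}.
1 branch closed, 1 open.
An open branch gives a countermodel: b=1, c=1, d=1 (unmentioned atoms arbitrary); the premises hold there but the conclusion fails.

No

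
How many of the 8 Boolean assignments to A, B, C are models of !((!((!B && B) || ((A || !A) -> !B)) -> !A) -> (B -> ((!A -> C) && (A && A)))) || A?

Initial set: {(!((!((!B && B) || ((A || !A) -> !B)) -> !A) -> (B -> ((!A -> C) && (A && A)))) || A)}.
(!((!((!B && B) || ((A || !A) -> !B)) -> !A) -> (B -> ((!A -> C) && (A && A)))) || A): β-rule — branch into !((!((!B && B) || ((A || !A) -> !B)) -> !A) -> (B -> ((!A -> C) && (A && A))))  //  A.
  branch 1 (add !((!((!B && B) || ((A || !A) -> !B)) -> !A) -> (B -> ((!A -> C) && (A && A))))):
    !((!((!B && B) || ((A || !A) -> !B)) -> !A) -> (B -> ((!A -> C) && (A && A)))): α-rule — add (!((!B && B) || ((A || !A) -> !B)) -> !A), !(B -> ((!A -> C) && (A && A))).
    !(B -> ((!A -> C) && (A && A))): α-rule — add B, !((!A -> C) && (A && A)).
    (!((!B && B) || ((A || !A) -> !B)) -> !A): β-rule — branch into !!((!B && B) || ((A || !A) -> !B))  //  !A.
      branch 1.1 (add !!((!B && B) || ((A || !A) -> !B))):
        !((!A -> C) && (A && A)): β-rule — branch into !(!A -> C)  //  !(A && A).
          branch 1.1.1 (add !(!A -> C)):
            !(!A -> C): α-rule — add !A, !C.
            !!((!B && B) || ((A || !A) -> !B)): β-rule — branch into (!B && B)  //  ((A || !A) -> !B).
              branch 1.1.1.1 (add (!B && B)):
                (!B && B): α-rule — add !B, B.
                × closes — contains both B and !B.
              branch 1.1.1.2 (add ((A || !A) -> !B)):
                ((A || !A) -> !B): β-rule — branch into !(A || !A)  //  !B.
                  branch 1.1.1.2.1 (add !(A || !A)):
                    !(A || !A): α-rule — add !A, !!A.
                    × closes — contains both A and !A.
                  branch 1.1.1.2.2 (add !B):
                    × closes — contains both B and !B.
          branch 1.1.2 (add !(A && A)):
            !!((!B && B) || ((A || !A) -> !B)): β-rule — branch into (!B && B)  //  ((A || !A) -> !B).
              branch 1.1.2.1 (add (!B && B)):
                (!B && B): α-rule — add !B, B.
                × closes — contains both B and !B.
              branch 1.1.2.2 (add ((A || !A) -> !B)):
                !(A && A): β-rule — branch into !A  //  !A.
                  branch 1.1.2.2.1 (add !A):
                    ((A || !A) -> !B): β-rule — branch into !(A || !A)  //  !B.
                      branch 1.1.2.2.1.1 (add !(A || !A)):
                        !(A || !A): α-rule — add !A, !!A.
                        × closes — contains both A and !A.
                      branch 1.1.2.2.1.2 (add !B):
                        × closes — contains both B and !B.
                  branch 1.1.2.2.2 (add !A):
                    ((A || !A) -> !B): β-rule — branch into !(A || !A)  //  !B.
                      branch 1.1.2.2.2.1 (add !(A || !A)):
                        !(A || !A): α-rule — add !A, !!A.
                        × closes — contains both A and !A.
                      branch 1.1.2.2.2.2 (add !B):
                        × closes — contains both B and !B.
      branch 1.2 (add !A):
        !((!A -> C) && (A && A)): β-rule — branch into !(!A -> C)  //  !(A && A).
          branch 1.2.1 (add !(!A -> C)):
            !(!A -> C): α-rule — add !A, !C.
            ○ open, literals {A=F, B=T, C=F}.
          branch 1.2.2 (add !(A && A)):
            !(A && A): β-rule — branch into !A  //  !A.
              branch 1.2.2.1 (add !A):
                ○ open, literals {A=F, B=T}.
              branch 1.2.2.2 (add !A):
                ○ open, literals {A=F, B=T}.
  branch 2 (add A):
    ○ open, literals {A=T}.
8 branches closed, 4 open.
Each open branch fixes some atoms; the unmentioned ones are free. Counting distinct full assignments: branch {A=F, B=T, C=F} (none free) contributes 1 new; branch {A=F, B=T} (C) contributes 1 new; branch {A=F, B=T} (C) contributes 0 new; branch {A=T} (B, C) contributes 4 new. Total: 6.

6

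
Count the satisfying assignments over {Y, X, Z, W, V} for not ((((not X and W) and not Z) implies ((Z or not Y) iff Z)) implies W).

16

Initial set: {T not ((((not X and W) and not Z) implies ((Z or not Y) iff Z)) implies W)}.
T not ((((not X and W) and not Z) implies ((Z or not Y) iff Z)) implies W): α-rule — add T (((not X and W) and not Z) implies ((Z or not Y) iff Z)), F W.
T (((not X and W) and not Z) implies ((Z or not Y) iff Z)): β-rule — branch into F ((not X and W) and not Z)  //  T ((Z or not Y) iff Z).
  branch 1 (add F ((not X and W) and not Z)):
    F ((not X and W) and not Z): β-rule — branch into F (not X and W)  //  F not Z.
      branch 1.1 (add F (not X and W)):
        F (not X and W): β-rule — branch into F not X  //  F W.
          branch 1.1.1 (add F not X):
            ○ open, literals {W=F, X=T}.
          branch 1.1.2 (add F W):
            ○ open, literals {W=F}.
      branch 1.2 (add F not Z):
        ○ open, literals {W=F, Z=T}.
  branch 2 (add T ((Z or not Y) iff Z)):
    T ((Z or not Y) iff Z): β-rule — branch into T (Z or not Y), T Z  //  F (Z or not Y), F Z.
      branch 2.1 (add T (Z or not Y), T Z):
        T (Z or not Y): β-rule — branch into T Z  //  T not Y.
          branch 2.1.1 (add T Z):
            ○ open, literals {W=F, Z=T}.
          branch 2.1.2 (add T not Y):
            ○ open, literals {W=F, Y=F, Z=T}.
      branch 2.2 (add F (Z or not Y), F Z):
        F (Z or not Y): α-rule — add F Z, F not Y.
        ○ open, literals {W=F, Y=T, Z=F}.
0 branches closed, 6 open.
Each open branch fixes some atoms; the unmentioned ones are free. Counting distinct full assignments: branch {W=F, X=T} (Y, Z, V) contributes 8 new; branch {W=F} (Y, X, Z, V) contributes 8 new; branch {W=F, Z=T} (Y, X, V) contributes 0 new; branch {W=F, Z=T} (Y, X, V) contributes 0 new; branch {W=F, Y=F, Z=T} (X, V) contributes 0 new; branch {W=F, Y=T, Z=F} (X, V) contributes 0 new. Total: 16.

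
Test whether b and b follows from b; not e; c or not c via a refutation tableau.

Initial set: {b; not e; (c or not c); not (b and b)}.
(c or not c): β-rule — branch into c  //  not c.
  branch 1 (add c):
    not (b and b): β-rule — branch into not b  //  not b.
      branch 1.1 (add not b):
        × closes — contains both b and not b.
      branch 1.2 (add not b):
        × closes — contains both b and not b.
  branch 2 (add not c):
    not (b and b): β-rule — branch into not b  //  not b.
      branch 2.1 (add not b):
        × closes — contains both b and not b.
      branch 2.2 (add not b):
        × closes — contains both b and not b.
All 4 branches close.
Every branch closed, so the premises entail the conclusion.

Yes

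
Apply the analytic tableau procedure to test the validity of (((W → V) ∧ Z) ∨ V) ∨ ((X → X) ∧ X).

Assume the negation and expand:
Initial set: {¬((((W → V) ∧ Z) ∨ V) ∨ ((X → X) ∧ X))}.
¬((((W → V) ∧ Z) ∨ V) ∨ ((X → X) ∧ X)): α-rule — add ¬(((W → V) ∧ Z) ∨ V), ¬((X → X) ∧ X).
¬(((W → V) ∧ Z) ∨ V): α-rule — add ¬((W → V) ∧ Z), ¬V.
¬((X → X) ∧ X): β-rule — branch into ¬(X → X)  //  ¬X.
  branch 1 (add ¬(X → X)):
    ¬(X → X): α-rule — add X, ¬X.
    × closes — contains both X and ¬X.
  branch 2 (add ¬X):
    ¬((W → V) ∧ Z): β-rule — branch into ¬(W → V)  //  ¬Z.
      branch 2.1 (add ¬(W → V)):
        ¬(W → V): α-rule — add W, ¬V.
        ○ open, literals {V=0, W=1, X=0}.
      branch 2.2 (add ¬Z):
        ○ open, literals {V=0, X=0, Z=0}.
1 branch closed, 2 open.
An open branch gives a countermodel: V=0, W=1, X=0 (unmentioned atoms arbitrary); under it the original formula is false.

Not valid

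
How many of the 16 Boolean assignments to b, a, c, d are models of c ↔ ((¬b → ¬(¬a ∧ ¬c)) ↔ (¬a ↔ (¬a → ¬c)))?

6

Initial set: {(c ↔ ((¬b → ¬(¬a ∧ ¬c)) ↔ (¬a ↔ (¬a → ¬c))))}.
(c ↔ ((¬b → ¬(¬a ∧ ¬c)) ↔ (¬a ↔ (¬a → ¬c)))): β-rule — branch into c, ((¬b → ¬(¬a ∧ ¬c)) ↔ (¬a ↔ (¬a → ¬c)))  //  ¬c, ¬((¬b → ¬(¬a ∧ ¬c)) ↔ (¬a ↔ (¬a → ¬c))).
  branch 1 (add c, ((¬b → ¬(¬a ∧ ¬c)) ↔ (¬a ↔ (¬a → ¬c)))):
    ((¬b → ¬(¬a ∧ ¬c)) ↔ (¬a ↔ (¬a → ¬c))): β-rule — branch into (¬b → ¬(¬a ∧ ¬c)), (¬a ↔ (¬a → ¬c))  //  ¬(¬b → ¬(¬a ∧ ¬c)), ¬(¬a ↔ (¬a → ¬c)).
      branch 1.1 (add (¬b → ¬(¬a ∧ ¬c)), (¬a ↔ (¬a → ¬c))):
        (¬b → ¬(¬a ∧ ¬c)): β-rule — branch into ¬¬b  //  ¬(¬a ∧ ¬c).
          branch 1.1.1 (add ¬¬b):
            (¬a ↔ (¬a → ¬c)): β-rule — branch into ¬a, (¬a → ¬c)  //  ¬¬a, ¬(¬a → ¬c).
              branch 1.1.1.1 (add ¬a, (¬a → ¬c)):
                (¬a → ¬c): β-rule — branch into ¬¬a  //  ¬c.
                  branch 1.1.1.1.1 (add ¬¬a):
                    × closes — contains both a and ¬a.
                  branch 1.1.1.1.2 (add ¬c):
                    × closes — contains both c and ¬c.
              branch 1.1.1.2 (add ¬¬a, ¬(¬a → ¬c)):
                ¬(¬a → ¬c): α-rule — add ¬a, ¬¬c.
                × closes — contains both a and ¬a.
          branch 1.1.2 (add ¬(¬a ∧ ¬c)):
            (¬a ↔ (¬a → ¬c)): β-rule — branch into ¬a, (¬a → ¬c)  //  ¬¬a, ¬(¬a → ¬c).
              branch 1.1.2.1 (add ¬a, (¬a → ¬c)):
                ¬(¬a ∧ ¬c): β-rule — branch into ¬¬a  //  ¬¬c.
                  branch 1.1.2.1.1 (add ¬¬a):
                    × closes — contains both a and ¬a.
                  branch 1.1.2.1.2 (add ¬¬c):
                    (¬a → ¬c): β-rule — branch into ¬¬a  //  ¬c.
                      branch 1.1.2.1.2.1 (add ¬¬a):
                        × closes — contains both a and ¬a.
                      branch 1.1.2.1.2.2 (add ¬c):
                        × closes — contains both c and ¬c.
              branch 1.1.2.2 (add ¬¬a, ¬(¬a → ¬c)):
                ¬(¬a → ¬c): α-rule — add ¬a, ¬¬c.
                × closes — contains both a and ¬a.
      branch 1.2 (add ¬(¬b → ¬(¬a ∧ ¬c)), ¬(¬a ↔ (¬a → ¬c))):
        ¬(¬b → ¬(¬a ∧ ¬c)): α-rule — add ¬b, ¬¬(¬a ∧ ¬c).
        ¬¬(¬a ∧ ¬c): α-rule — add ¬a, ¬c.
        × closes — contains both c and ¬c.
  branch 2 (add ¬c, ¬((¬b → ¬(¬a ∧ ¬c)) ↔ (¬a ↔ (¬a → ¬c)))):
    ¬((¬b → ¬(¬a ∧ ¬c)) ↔ (¬a ↔ (¬a → ¬c))): β-rule — branch into (¬b → ¬(¬a ∧ ¬c)), ¬(¬a ↔ (¬a → ¬c))  //  ¬(¬b → ¬(¬a ∧ ¬c)), (¬a ↔ (¬a → ¬c)).
      branch 2.1 (add (¬b → ¬(¬a ∧ ¬c)), ¬(¬a ↔ (¬a → ¬c))):
        (¬b → ¬(¬a ∧ ¬c)): β-rule — branch into ¬¬b  //  ¬(¬a ∧ ¬c).
          branch 2.1.1 (add ¬¬b):
            ¬(¬a ↔ (¬a → ¬c)): β-rule — branch into ¬a, ¬(¬a → ¬c)  //  ¬¬a, (¬a → ¬c).
              branch 2.1.1.1 (add ¬a, ¬(¬a → ¬c)):
                ¬(¬a → ¬c): α-rule — add ¬a, ¬¬c.
                × closes — contains both c and ¬c.
              branch 2.1.1.2 (add ¬¬a, (¬a → ¬c)):
                (¬a → ¬c): β-rule — branch into ¬¬a  //  ¬c.
                  branch 2.1.1.2.1 (add ¬¬a):
                    ○ open, literals {a=T, b=T, c=F}.
                  branch 2.1.1.2.2 (add ¬c):
                    ○ open, literals {a=T, b=T, c=F}.
          branch 2.1.2 (add ¬(¬a ∧ ¬c)):
            ¬(¬a ↔ (¬a → ¬c)): β-rule — branch into ¬a, ¬(¬a → ¬c)  //  ¬¬a, (¬a → ¬c).
              branch 2.1.2.1 (add ¬a, ¬(¬a → ¬c)):
                ¬(¬a → ¬c): α-rule — add ¬a, ¬¬c.
                × closes — contains both c and ¬c.
              branch 2.1.2.2 (add ¬¬a, (¬a → ¬c)):
                ¬(¬a ∧ ¬c): β-rule — branch into ¬¬a  //  ¬¬c.
                  branch 2.1.2.2.1 (add ¬¬a):
                    (¬a → ¬c): β-rule — branch into ¬¬a  //  ¬c.
                      branch 2.1.2.2.1.1 (add ¬¬a):
                        ○ open, literals {a=T, c=F}.
                      branch 2.1.2.2.1.2 (add ¬c):
                        ○ open, literals {a=T, c=F}.
                  branch 2.1.2.2.2 (add ¬¬c):
                    × closes — contains both c and ¬c.
      branch 2.2 (add ¬(¬b → ¬(¬a ∧ ¬c)), (¬a ↔ (¬a → ¬c))):
        ¬(¬b → ¬(¬a ∧ ¬c)): α-rule — add ¬b, ¬¬(¬a ∧ ¬c).
        ¬¬(¬a ∧ ¬c): α-rule — add ¬a, ¬c.
        (¬a ↔ (¬a → ¬c)): β-rule — branch into ¬a, (¬a → ¬c)  //  ¬¬a, ¬(¬a → ¬c).
          branch 2.2.1 (add ¬a, (¬a → ¬c)):
            (¬a → ¬c): β-rule — branch into ¬¬a  //  ¬c.
              branch 2.2.1.1 (add ¬¬a):
                × closes — contains both a and ¬a.
              branch 2.2.1.2 (add ¬c):
                ○ open, literals {a=F, b=F, c=F}.
          branch 2.2.2 (add ¬¬a, ¬(¬a → ¬c)):
            × closes — contains both a and ¬a.
13 branches closed, 5 open.
Each open branch fixes some atoms; the unmentioned ones are free. Counting distinct full assignments: branch {a=T, b=T, c=F} (d) contributes 2 new; branch {a=T, b=T, c=F} (d) contributes 0 new; branch {a=T, c=F} (b, d) contributes 2 new; branch {a=T, c=F} (b, d) contributes 0 new; branch {a=F, b=F, c=F} (d) contributes 2 new. Total: 6.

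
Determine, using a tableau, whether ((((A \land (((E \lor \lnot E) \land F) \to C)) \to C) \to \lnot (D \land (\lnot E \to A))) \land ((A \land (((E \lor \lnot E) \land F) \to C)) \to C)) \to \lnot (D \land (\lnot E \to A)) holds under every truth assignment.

Assume the negation and expand:
Initial set: {\lnot (((((A \land (((E \lor \lnot E) \land F) \to C)) \to C) \to \lnot (D \land (\lnot E \to A))) \land ((A \land (((E \lor \lnot E) \land F) \to C)) \to C)) \to \lnot (D \land (\lnot E \to A)))}.
\lnot (((((A \land (((E \lor \lnot E) \land F) \to C)) \to C) \to \lnot (D \land (\lnot E \to A))) \land ((A \land (((E \lor \lnot E) \land F) \to C)) \to C)) \to \lnot (D \land (\lnot E \to A))): α-rule — add ((((A \land (((E \lor \lnot E) \land F) \to C)) \to C) \to \lnot (D \land (\lnot E \to A))) \land ((A \land (((E \lor \lnot E) \land F) \to C)) \to C)), \lnot \lnot (D \land (\lnot E \to A)).
((((A \land (((E \lor \lnot E) \land F) \to C)) \to C) \to \lnot (D \land (\lnot E \to A))) \land ((A \land (((E \lor \lnot E) \land F) \to C)) \to C)): α-rule — add (((A \land (((E \lor \lnot E) \land F) \to C)) \to C) \to \lnot (D \land (\lnot E \to A))), ((A \land (((E \lor \lnot E) \land F) \to C)) \to C).
\lnot \lnot (D \land (\lnot E \to A)): α-rule — add D, (\lnot E \to A).
(((A \land (((E \lor \lnot E) \land F) \to C)) \to C) \to \lnot (D \land (\lnot E \to A))): β-rule — branch into \lnot ((A \land (((E \lor \lnot E) \land F) \to C)) \to C)  //  \lnot (D \land (\lnot E \to A)).
  branch 1 (add \lnot ((A \land (((E \lor \lnot E) \land F) \to C)) \to C)):
    \lnot ((A \land (((E \lor \lnot E) \land F) \to C)) \to C): α-rule — add (A \land (((E \lor \lnot E) \land F) \to C)), \lnot C.
    (A \land (((E \lor \lnot E) \land F) \to C)): α-rule — add A, (((E \lor \lnot E) \land F) \to C).
    ((A \land (((E \lor \lnot E) \land F) \to C)) \to C): β-rule — branch into \lnot (A \land (((E \lor \lnot E) \land F) \to C))  //  C.
      branch 1.1 (add \lnot (A \land (((E \lor \lnot E) \land F) \to C))):
        (\lnot E \to A): β-rule — branch into \lnot \lnot E  //  A.
          branch 1.1.1 (add \lnot \lnot E):
            (((E \lor \lnot E) \land F) \to C): β-rule — branch into \lnot ((E \lor \lnot E) \land F)  //  C.
              branch 1.1.1.1 (add \lnot ((E \lor \lnot E) \land F)):
                \lnot (A \land (((E \lor \lnot E) \land F) \to C)): β-rule — branch into \lnot A  //  \lnot (((E \lor \lnot E) \land F) \to C).
                  branch 1.1.1.1.1 (add \lnot A):
                    × closes — contains both A and \lnot A.
                  branch 1.1.1.1.2 (add \lnot (((E \lor \lnot E) \land F) \to C)):
                    \lnot (((E \lor \lnot E) \land F) \to C): α-rule — add ((E \lor \lnot E) \land F), \lnot C.
                    ((E \lor \lnot E) \land F): α-rule — add (E \lor \lnot E), F.
                    \lnot ((E \lor \lnot E) \land F): β-rule — branch into \lnot (E \lor \lnot E)  //  \lnot F.
                      branch 1.1.1.1.2.1 (add \lnot (E \lor \lnot E)):
                        \lnot (E \lor \lnot E): α-rule — add \lnot E, \lnot \lnot E.
                        × closes — contains both E and \lnot E.
                      branch 1.1.1.1.2.2 (add \lnot F):
                        × closes — contains both F and \lnot F.
              branch 1.1.1.2 (add C):
                × closes — contains both C and \lnot C.
          branch 1.1.2 (add A):
            (((E \lor \lnot E) \land F) \to C): β-rule — branch into \lnot ((E \lor \lnot E) \land F)  //  C.
              branch 1.1.2.1 (add \lnot ((E \lor \lnot E) \land F)):
                \lnot (A \land (((E \lor \lnot E) \land F) \to C)): β-rule — branch into \lnot A  //  \lnot (((E \lor \lnot E) \land F) \to C).
                  branch 1.1.2.1.1 (add \lnot A):
                    × closes — contains both A and \lnot A.
                  branch 1.1.2.1.2 (add \lnot (((E \lor \lnot E) \land F) \to C)):
                    \lnot (((E \lor \lnot E) \land F) \to C): α-rule — add ((E \lor \lnot E) \land F), \lnot C.
                    ((E \lor \lnot E) \land F): α-rule — add (E \lor \lnot E), F.
                    \lnot ((E \lor \lnot E) \land F): β-rule — branch into \lnot (E \lor \lnot E)  //  \lnot F.
                      branch 1.1.2.1.2.1 (add \lnot (E \lor \lnot E)):
                        \lnot (E \lor \lnot E): α-rule — add \lnot E, \lnot \lnot E.
                        × closes — contains both E and \lnot E.
                      branch 1.1.2.1.2.2 (add \lnot F):
                        × closes — contains both F and \lnot F.
              branch 1.1.2.2 (add C):
                × closes — contains both C and \lnot C.
      branch 1.2 (add C):
        × closes — contains both C and \lnot C.
  branch 2 (add \lnot (D \land (\lnot E \to A))):
    ((A \land (((E \lor \lnot E) \land F) \to C)) \to C): β-rule — branch into \lnot (A \land (((E \lor \lnot E) \land F) \to C))  //  C.
      branch 2.1 (add \lnot (A \land (((E \lor \lnot E) \land F) \to C))):
        (\lnot E \to A): β-rule — branch into \lnot \lnot E  //  A.
          branch 2.1.1 (add \lnot \lnot E):
            \lnot (D \land (\lnot E \to A)): β-rule — branch into \lnot D  //  \lnot (\lnot E \to A).
              branch 2.1.1.1 (add \lnot D):
                × closes — contains both D and \lnot D.
              branch 2.1.1.2 (add \lnot (\lnot E \to A)):
                \lnot (\lnot E \to A): α-rule — add \lnot E, \lnot A.
                × closes — contains both E and \lnot E.
          branch 2.1.2 (add A):
            \lnot (D \land (\lnot E \to A)): β-rule — branch into \lnot D  //  \lnot (\lnot E \to A).
              branch 2.1.2.1 (add \lnot D):
                × closes — contains both D and \lnot D.
              branch 2.1.2.2 (add \lnot (\lnot E \to A)):
                \lnot (\lnot E \to A): α-rule — add \lnot E, \lnot A.
                × closes — contains both A and \lnot A.
      branch 2.2 (add C):
        (\lnot E \to A): β-rule — branch into \lnot \lnot E  //  A.
          branch 2.2.1 (add \lnot \lnot E):
            \lnot (D \land (\lnot E \to A)): β-rule — branch into \lnot D  //  \lnot (\lnot E \to A).
              branch 2.2.1.1 (add \lnot D):
                × closes — contains both D and \lnot D.
              branch 2.2.1.2 (add \lnot (\lnot E \to A)):
                \lnot (\lnot E \to A): α-rule — add \lnot E, \lnot A.
                × closes — contains both E and \lnot E.
          branch 2.2.2 (add A):
            \lnot (D \land (\lnot E \to A)): β-rule — branch into \lnot D  //  \lnot (\lnot E \to A).
              branch 2.2.2.1 (add \lnot D):
                × closes — contains both D and \lnot D.
              branch 2.2.2.2 (add \lnot (\lnot E \to A)):
                \lnot (\lnot E \to A): α-rule — add \lnot E, \lnot A.
                × closes — contains both A and \lnot A.
All 17 branches close.
Every branch closed, so the negation is unsatisfiable and the formula is valid.

Valid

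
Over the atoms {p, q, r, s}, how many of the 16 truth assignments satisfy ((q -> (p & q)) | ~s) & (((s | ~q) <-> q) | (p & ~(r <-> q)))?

5

Initial set: {(((q -> (p & q)) | ~s) & (((s | ~q) <-> q) | (p & ~(r <-> q))))}.
(((q -> (p & q)) | ~s) & (((s | ~q) <-> q) | (p & ~(r <-> q)))): α-rule — add ((q -> (p & q)) | ~s), (((s | ~q) <-> q) | (p & ~(r <-> q))).
((q -> (p & q)) | ~s): β-rule — branch into (q -> (p & q))  //  ~s.
  branch 1 (add (q -> (p & q))):
    (((s | ~q) <-> q) | (p & ~(r <-> q))): β-rule — branch into ((s | ~q) <-> q)  //  (p & ~(r <-> q)).
      branch 1.1 (add ((s | ~q) <-> q)):
        (q -> (p & q)): β-rule — branch into ~q  //  (p & q).
          branch 1.1.1 (add ~q):
            ((s | ~q) <-> q): β-rule — branch into (s | ~q), q  //  ~(s | ~q), ~q.
              branch 1.1.1.1 (add (s | ~q), q):
                × closes — contains both q and ~q.
              branch 1.1.1.2 (add ~(s | ~q), ~q):
                ~(s | ~q): α-rule — add ~s, ~~q.
                × closes — contains both q and ~q.
          branch 1.1.2 (add (p & q)):
            (p & q): α-rule — add p, q.
            ((s | ~q) <-> q): β-rule — branch into (s | ~q), q  //  ~(s | ~q), ~q.
              branch 1.1.2.1 (add (s | ~q), q):
                (s | ~q): β-rule — branch into s  //  ~q.
                  branch 1.1.2.1.1 (add s):
                    ○ open, literals {p=T, q=T, s=T}.
                  branch 1.1.2.1.2 (add ~q):
                    × closes — contains both q and ~q.
              branch 1.1.2.2 (add ~(s | ~q), ~q):
                × closes — contains both q and ~q.
      branch 1.2 (add (p & ~(r <-> q))):
        (p & ~(r <-> q)): α-rule — add p, ~(r <-> q).
        (q -> (p & q)): β-rule — branch into ~q  //  (p & q).
          branch 1.2.1 (add ~q):
            ~(r <-> q): β-rule — branch into r, ~q  //  ~r, q.
              branch 1.2.1.1 (add r, ~q):
                ○ open, literals {p=T, q=F, r=T}.
              branch 1.2.1.2 (add ~r, q):
                × closes — contains both q and ~q.
          branch 1.2.2 (add (p & q)):
            (p & q): α-rule — add p, q.
            ~(r <-> q): β-rule — branch into r, ~q  //  ~r, q.
              branch 1.2.2.1 (add r, ~q):
                × closes — contains both q and ~q.
              branch 1.2.2.2 (add ~r, q):
                ○ open, literals {p=T, q=T, r=F}.
  branch 2 (add ~s):
    (((s | ~q) <-> q) | (p & ~(r <-> q))): β-rule — branch into ((s | ~q) <-> q)  //  (p & ~(r <-> q)).
      branch 2.1 (add ((s | ~q) <-> q)):
        ((s | ~q) <-> q): β-rule — branch into (s | ~q), q  //  ~(s | ~q), ~q.
          branch 2.1.1 (add (s | ~q), q):
            (s | ~q): β-rule — branch into s  //  ~q.
              branch 2.1.1.1 (add s):
                × closes — contains both s and ~s.
              branch 2.1.1.2 (add ~q):
                × closes — contains both q and ~q.
          branch 2.1.2 (add ~(s | ~q), ~q):
            ~(s | ~q): α-rule — add ~s, ~~q.
            × closes — contains both q and ~q.
      branch 2.2 (add (p & ~(r <-> q))):
        (p & ~(r <-> q)): α-rule — add p, ~(r <-> q).
        ~(r <-> q): β-rule — branch into r, ~q  //  ~r, q.
          branch 2.2.1 (add r, ~q):
            ○ open, literals {p=T, q=F, r=T, s=F}.
          branch 2.2.2 (add ~r, q):
            ○ open, literals {p=T, q=T, r=F, s=F}.
9 branches closed, 5 open.
Each open branch fixes some atoms; the unmentioned ones are free. Counting distinct full assignments: branch {p=T, q=T, s=T} (r) contributes 2 new; branch {p=T, q=F, r=T} (s) contributes 2 new; branch {p=T, q=T, r=F} (s) contributes 1 new; branch {p=T, q=F, r=T, s=F} (none free) contributes 0 new; branch {p=T, q=T, r=F, s=F} (none free) contributes 0 new. Total: 5.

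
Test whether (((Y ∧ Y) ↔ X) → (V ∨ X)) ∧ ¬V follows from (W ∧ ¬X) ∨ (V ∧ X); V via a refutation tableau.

No

Initial set: {((W ∧ ¬X) ∨ (V ∧ X)); V; ¬((((Y ∧ Y) ↔ X) → (V ∨ X)) ∧ ¬V)}.
((W ∧ ¬X) ∨ (V ∧ X)): β-rule — branch into (W ∧ ¬X)  //  (V ∧ X).
  branch 1 (add (W ∧ ¬X)):
    (W ∧ ¬X): α-rule — add W, ¬X.
    ¬((((Y ∧ Y) ↔ X) → (V ∨ X)) ∧ ¬V): β-rule — branch into ¬(((Y ∧ Y) ↔ X) → (V ∨ X))  //  ¬¬V.
      branch 1.1 (add ¬(((Y ∧ Y) ↔ X) → (V ∨ X))):
        ¬(((Y ∧ Y) ↔ X) → (V ∨ X)): α-rule — add ((Y ∧ Y) ↔ X), ¬(V ∨ X).
        ¬(V ∨ X): α-rule — add ¬V, ¬X.
        × closes — contains both V and ¬V.
      branch 1.2 (add ¬¬V):
        ○ open, literals {V=true, W=true, X=false}.
  branch 2 (add (V ∧ X)):
    (V ∧ X): α-rule — add V, X.
    ¬((((Y ∧ Y) ↔ X) → (V ∨ X)) ∧ ¬V): β-rule — branch into ¬(((Y ∧ Y) ↔ X) → (V ∨ X))  //  ¬¬V.
      branch 2.1 (add ¬(((Y ∧ Y) ↔ X) → (V ∨ X))):
        ¬(((Y ∧ Y) ↔ X) → (V ∨ X)): α-rule — add ((Y ∧ Y) ↔ X), ¬(V ∨ X).
        ¬(V ∨ X): α-rule — add ¬V, ¬X.
        × closes — contains both V and ¬V.
      branch 2.2 (add ¬¬V):
        ○ open, literals {V=true, X=true}.
2 branches closed, 2 open.
An open branch gives a countermodel: V=true, W=true, X=false (unmentioned atoms arbitrary); the premises hold there but the conclusion fails.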